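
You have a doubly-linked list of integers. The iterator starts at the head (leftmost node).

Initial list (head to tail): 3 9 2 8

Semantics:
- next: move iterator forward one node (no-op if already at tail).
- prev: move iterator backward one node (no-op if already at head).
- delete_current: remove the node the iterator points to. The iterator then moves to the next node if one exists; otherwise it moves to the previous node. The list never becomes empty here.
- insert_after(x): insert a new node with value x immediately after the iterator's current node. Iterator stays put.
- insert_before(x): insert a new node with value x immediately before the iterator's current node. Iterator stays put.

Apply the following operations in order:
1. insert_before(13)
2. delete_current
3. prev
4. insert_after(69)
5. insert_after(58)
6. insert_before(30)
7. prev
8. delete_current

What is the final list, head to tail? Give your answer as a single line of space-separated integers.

After 1 (insert_before(13)): list=[13, 3, 9, 2, 8] cursor@3
After 2 (delete_current): list=[13, 9, 2, 8] cursor@9
After 3 (prev): list=[13, 9, 2, 8] cursor@13
After 4 (insert_after(69)): list=[13, 69, 9, 2, 8] cursor@13
After 5 (insert_after(58)): list=[13, 58, 69, 9, 2, 8] cursor@13
After 6 (insert_before(30)): list=[30, 13, 58, 69, 9, 2, 8] cursor@13
After 7 (prev): list=[30, 13, 58, 69, 9, 2, 8] cursor@30
After 8 (delete_current): list=[13, 58, 69, 9, 2, 8] cursor@13

Answer: 13 58 69 9 2 8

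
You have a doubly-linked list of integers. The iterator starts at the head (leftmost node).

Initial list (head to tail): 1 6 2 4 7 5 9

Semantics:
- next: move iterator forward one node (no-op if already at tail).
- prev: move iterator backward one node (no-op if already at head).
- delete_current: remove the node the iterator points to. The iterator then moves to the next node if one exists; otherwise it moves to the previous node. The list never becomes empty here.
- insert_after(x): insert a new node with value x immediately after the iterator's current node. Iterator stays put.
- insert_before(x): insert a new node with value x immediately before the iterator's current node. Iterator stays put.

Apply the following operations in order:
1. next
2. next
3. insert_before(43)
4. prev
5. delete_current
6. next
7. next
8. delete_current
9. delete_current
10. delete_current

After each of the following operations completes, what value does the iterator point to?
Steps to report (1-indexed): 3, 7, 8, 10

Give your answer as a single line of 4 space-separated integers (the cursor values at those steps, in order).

Answer: 2 7 5 4

Derivation:
After 1 (next): list=[1, 6, 2, 4, 7, 5, 9] cursor@6
After 2 (next): list=[1, 6, 2, 4, 7, 5, 9] cursor@2
After 3 (insert_before(43)): list=[1, 6, 43, 2, 4, 7, 5, 9] cursor@2
After 4 (prev): list=[1, 6, 43, 2, 4, 7, 5, 9] cursor@43
After 5 (delete_current): list=[1, 6, 2, 4, 7, 5, 9] cursor@2
After 6 (next): list=[1, 6, 2, 4, 7, 5, 9] cursor@4
After 7 (next): list=[1, 6, 2, 4, 7, 5, 9] cursor@7
After 8 (delete_current): list=[1, 6, 2, 4, 5, 9] cursor@5
After 9 (delete_current): list=[1, 6, 2, 4, 9] cursor@9
After 10 (delete_current): list=[1, 6, 2, 4] cursor@4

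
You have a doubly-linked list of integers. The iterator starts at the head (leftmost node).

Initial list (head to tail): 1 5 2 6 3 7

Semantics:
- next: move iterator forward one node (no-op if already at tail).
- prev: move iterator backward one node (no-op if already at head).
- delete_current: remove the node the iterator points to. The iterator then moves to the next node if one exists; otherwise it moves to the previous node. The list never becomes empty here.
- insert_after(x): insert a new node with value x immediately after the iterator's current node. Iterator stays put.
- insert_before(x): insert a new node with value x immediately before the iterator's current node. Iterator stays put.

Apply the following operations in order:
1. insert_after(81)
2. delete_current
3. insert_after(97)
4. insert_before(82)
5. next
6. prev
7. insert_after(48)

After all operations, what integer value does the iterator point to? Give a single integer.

Answer: 81

Derivation:
After 1 (insert_after(81)): list=[1, 81, 5, 2, 6, 3, 7] cursor@1
After 2 (delete_current): list=[81, 5, 2, 6, 3, 7] cursor@81
After 3 (insert_after(97)): list=[81, 97, 5, 2, 6, 3, 7] cursor@81
After 4 (insert_before(82)): list=[82, 81, 97, 5, 2, 6, 3, 7] cursor@81
After 5 (next): list=[82, 81, 97, 5, 2, 6, 3, 7] cursor@97
After 6 (prev): list=[82, 81, 97, 5, 2, 6, 3, 7] cursor@81
After 7 (insert_after(48)): list=[82, 81, 48, 97, 5, 2, 6, 3, 7] cursor@81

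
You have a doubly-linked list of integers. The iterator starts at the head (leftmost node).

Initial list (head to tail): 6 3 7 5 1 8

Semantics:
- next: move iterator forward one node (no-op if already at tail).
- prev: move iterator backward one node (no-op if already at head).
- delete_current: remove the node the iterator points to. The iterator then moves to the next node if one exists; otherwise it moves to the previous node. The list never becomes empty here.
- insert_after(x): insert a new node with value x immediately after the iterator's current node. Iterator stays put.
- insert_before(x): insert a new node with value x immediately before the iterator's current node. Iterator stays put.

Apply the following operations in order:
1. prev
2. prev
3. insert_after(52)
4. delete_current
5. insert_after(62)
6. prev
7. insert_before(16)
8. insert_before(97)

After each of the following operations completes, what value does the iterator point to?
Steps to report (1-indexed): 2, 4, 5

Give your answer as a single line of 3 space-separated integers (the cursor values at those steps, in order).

After 1 (prev): list=[6, 3, 7, 5, 1, 8] cursor@6
After 2 (prev): list=[6, 3, 7, 5, 1, 8] cursor@6
After 3 (insert_after(52)): list=[6, 52, 3, 7, 5, 1, 8] cursor@6
After 4 (delete_current): list=[52, 3, 7, 5, 1, 8] cursor@52
After 5 (insert_after(62)): list=[52, 62, 3, 7, 5, 1, 8] cursor@52
After 6 (prev): list=[52, 62, 3, 7, 5, 1, 8] cursor@52
After 7 (insert_before(16)): list=[16, 52, 62, 3, 7, 5, 1, 8] cursor@52
After 8 (insert_before(97)): list=[16, 97, 52, 62, 3, 7, 5, 1, 8] cursor@52

Answer: 6 52 52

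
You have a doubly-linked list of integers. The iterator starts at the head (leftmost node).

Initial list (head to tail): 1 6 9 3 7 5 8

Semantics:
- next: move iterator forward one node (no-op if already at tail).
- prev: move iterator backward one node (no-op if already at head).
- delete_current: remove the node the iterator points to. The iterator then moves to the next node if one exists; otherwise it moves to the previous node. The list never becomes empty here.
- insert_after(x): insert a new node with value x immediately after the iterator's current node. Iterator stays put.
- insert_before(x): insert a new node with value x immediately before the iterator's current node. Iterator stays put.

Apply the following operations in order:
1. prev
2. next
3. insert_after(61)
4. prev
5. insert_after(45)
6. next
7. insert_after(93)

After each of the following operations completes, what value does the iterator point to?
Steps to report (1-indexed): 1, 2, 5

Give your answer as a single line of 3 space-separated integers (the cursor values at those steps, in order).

After 1 (prev): list=[1, 6, 9, 3, 7, 5, 8] cursor@1
After 2 (next): list=[1, 6, 9, 3, 7, 5, 8] cursor@6
After 3 (insert_after(61)): list=[1, 6, 61, 9, 3, 7, 5, 8] cursor@6
After 4 (prev): list=[1, 6, 61, 9, 3, 7, 5, 8] cursor@1
After 5 (insert_after(45)): list=[1, 45, 6, 61, 9, 3, 7, 5, 8] cursor@1
After 6 (next): list=[1, 45, 6, 61, 9, 3, 7, 5, 8] cursor@45
After 7 (insert_after(93)): list=[1, 45, 93, 6, 61, 9, 3, 7, 5, 8] cursor@45

Answer: 1 6 1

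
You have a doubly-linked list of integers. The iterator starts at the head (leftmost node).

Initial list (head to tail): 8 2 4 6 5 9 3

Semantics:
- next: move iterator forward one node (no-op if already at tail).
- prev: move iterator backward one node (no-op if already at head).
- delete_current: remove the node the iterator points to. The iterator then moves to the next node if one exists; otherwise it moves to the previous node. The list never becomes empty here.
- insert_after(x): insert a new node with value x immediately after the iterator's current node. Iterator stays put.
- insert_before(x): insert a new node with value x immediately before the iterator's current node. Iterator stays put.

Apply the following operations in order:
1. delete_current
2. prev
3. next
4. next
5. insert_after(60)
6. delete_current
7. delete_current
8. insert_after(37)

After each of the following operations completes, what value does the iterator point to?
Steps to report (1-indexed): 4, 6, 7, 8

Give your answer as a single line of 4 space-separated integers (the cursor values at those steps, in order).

After 1 (delete_current): list=[2, 4, 6, 5, 9, 3] cursor@2
After 2 (prev): list=[2, 4, 6, 5, 9, 3] cursor@2
After 3 (next): list=[2, 4, 6, 5, 9, 3] cursor@4
After 4 (next): list=[2, 4, 6, 5, 9, 3] cursor@6
After 5 (insert_after(60)): list=[2, 4, 6, 60, 5, 9, 3] cursor@6
After 6 (delete_current): list=[2, 4, 60, 5, 9, 3] cursor@60
After 7 (delete_current): list=[2, 4, 5, 9, 3] cursor@5
After 8 (insert_after(37)): list=[2, 4, 5, 37, 9, 3] cursor@5

Answer: 6 60 5 5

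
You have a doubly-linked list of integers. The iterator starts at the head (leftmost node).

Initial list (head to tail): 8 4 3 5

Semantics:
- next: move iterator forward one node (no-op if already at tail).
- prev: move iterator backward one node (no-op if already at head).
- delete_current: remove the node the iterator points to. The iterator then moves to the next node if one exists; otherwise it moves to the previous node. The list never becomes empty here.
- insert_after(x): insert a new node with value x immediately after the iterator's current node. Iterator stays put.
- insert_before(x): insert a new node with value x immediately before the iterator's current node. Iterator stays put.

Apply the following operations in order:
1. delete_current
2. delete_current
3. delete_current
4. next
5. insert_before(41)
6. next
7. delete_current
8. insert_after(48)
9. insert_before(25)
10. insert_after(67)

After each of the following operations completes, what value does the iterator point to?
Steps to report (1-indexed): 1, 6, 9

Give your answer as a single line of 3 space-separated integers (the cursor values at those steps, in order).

Answer: 4 5 41

Derivation:
After 1 (delete_current): list=[4, 3, 5] cursor@4
After 2 (delete_current): list=[3, 5] cursor@3
After 3 (delete_current): list=[5] cursor@5
After 4 (next): list=[5] cursor@5
After 5 (insert_before(41)): list=[41, 5] cursor@5
After 6 (next): list=[41, 5] cursor@5
After 7 (delete_current): list=[41] cursor@41
After 8 (insert_after(48)): list=[41, 48] cursor@41
After 9 (insert_before(25)): list=[25, 41, 48] cursor@41
After 10 (insert_after(67)): list=[25, 41, 67, 48] cursor@41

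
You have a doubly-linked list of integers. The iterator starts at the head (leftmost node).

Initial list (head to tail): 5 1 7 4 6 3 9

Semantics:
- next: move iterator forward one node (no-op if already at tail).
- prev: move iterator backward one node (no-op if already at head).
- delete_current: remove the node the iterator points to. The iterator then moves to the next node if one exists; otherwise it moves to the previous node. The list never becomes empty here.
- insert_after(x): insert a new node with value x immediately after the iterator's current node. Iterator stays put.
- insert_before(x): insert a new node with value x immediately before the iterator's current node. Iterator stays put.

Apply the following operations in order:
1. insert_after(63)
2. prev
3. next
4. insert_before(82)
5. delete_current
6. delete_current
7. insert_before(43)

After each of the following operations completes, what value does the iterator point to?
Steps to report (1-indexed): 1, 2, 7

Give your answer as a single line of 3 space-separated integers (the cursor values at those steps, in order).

Answer: 5 5 7

Derivation:
After 1 (insert_after(63)): list=[5, 63, 1, 7, 4, 6, 3, 9] cursor@5
After 2 (prev): list=[5, 63, 1, 7, 4, 6, 3, 9] cursor@5
After 3 (next): list=[5, 63, 1, 7, 4, 6, 3, 9] cursor@63
After 4 (insert_before(82)): list=[5, 82, 63, 1, 7, 4, 6, 3, 9] cursor@63
After 5 (delete_current): list=[5, 82, 1, 7, 4, 6, 3, 9] cursor@1
After 6 (delete_current): list=[5, 82, 7, 4, 6, 3, 9] cursor@7
After 7 (insert_before(43)): list=[5, 82, 43, 7, 4, 6, 3, 9] cursor@7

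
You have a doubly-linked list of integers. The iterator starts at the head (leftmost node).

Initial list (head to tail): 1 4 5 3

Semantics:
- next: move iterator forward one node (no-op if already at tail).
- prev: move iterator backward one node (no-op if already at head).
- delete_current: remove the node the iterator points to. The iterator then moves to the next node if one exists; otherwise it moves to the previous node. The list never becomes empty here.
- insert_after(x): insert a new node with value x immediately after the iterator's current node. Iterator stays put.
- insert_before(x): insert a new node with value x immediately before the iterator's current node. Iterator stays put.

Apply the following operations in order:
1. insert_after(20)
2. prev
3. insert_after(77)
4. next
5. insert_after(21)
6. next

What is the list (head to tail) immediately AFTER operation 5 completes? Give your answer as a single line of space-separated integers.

Answer: 1 77 21 20 4 5 3

Derivation:
After 1 (insert_after(20)): list=[1, 20, 4, 5, 3] cursor@1
After 2 (prev): list=[1, 20, 4, 5, 3] cursor@1
After 3 (insert_after(77)): list=[1, 77, 20, 4, 5, 3] cursor@1
After 4 (next): list=[1, 77, 20, 4, 5, 3] cursor@77
After 5 (insert_after(21)): list=[1, 77, 21, 20, 4, 5, 3] cursor@77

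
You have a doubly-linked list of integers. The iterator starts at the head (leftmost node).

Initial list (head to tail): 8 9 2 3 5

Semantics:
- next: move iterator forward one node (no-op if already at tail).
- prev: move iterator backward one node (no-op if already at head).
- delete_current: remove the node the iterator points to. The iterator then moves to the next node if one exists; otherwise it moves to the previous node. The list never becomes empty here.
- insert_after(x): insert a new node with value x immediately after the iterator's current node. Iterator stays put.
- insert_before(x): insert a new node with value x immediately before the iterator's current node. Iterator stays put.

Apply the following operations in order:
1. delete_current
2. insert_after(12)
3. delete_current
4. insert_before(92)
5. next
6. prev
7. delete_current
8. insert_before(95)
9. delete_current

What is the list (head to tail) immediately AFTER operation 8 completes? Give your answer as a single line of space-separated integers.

After 1 (delete_current): list=[9, 2, 3, 5] cursor@9
After 2 (insert_after(12)): list=[9, 12, 2, 3, 5] cursor@9
After 3 (delete_current): list=[12, 2, 3, 5] cursor@12
After 4 (insert_before(92)): list=[92, 12, 2, 3, 5] cursor@12
After 5 (next): list=[92, 12, 2, 3, 5] cursor@2
After 6 (prev): list=[92, 12, 2, 3, 5] cursor@12
After 7 (delete_current): list=[92, 2, 3, 5] cursor@2
After 8 (insert_before(95)): list=[92, 95, 2, 3, 5] cursor@2

Answer: 92 95 2 3 5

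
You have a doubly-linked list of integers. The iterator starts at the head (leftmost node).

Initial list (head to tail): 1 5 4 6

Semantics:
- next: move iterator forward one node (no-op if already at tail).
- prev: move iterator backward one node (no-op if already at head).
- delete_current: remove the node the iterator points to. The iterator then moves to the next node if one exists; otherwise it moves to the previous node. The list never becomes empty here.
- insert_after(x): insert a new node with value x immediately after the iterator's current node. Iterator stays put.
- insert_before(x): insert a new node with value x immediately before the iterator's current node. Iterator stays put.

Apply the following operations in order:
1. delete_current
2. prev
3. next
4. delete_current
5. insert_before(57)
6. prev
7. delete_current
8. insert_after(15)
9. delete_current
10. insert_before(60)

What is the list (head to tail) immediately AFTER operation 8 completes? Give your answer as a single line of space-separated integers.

After 1 (delete_current): list=[5, 4, 6] cursor@5
After 2 (prev): list=[5, 4, 6] cursor@5
After 3 (next): list=[5, 4, 6] cursor@4
After 4 (delete_current): list=[5, 6] cursor@6
After 5 (insert_before(57)): list=[5, 57, 6] cursor@6
After 6 (prev): list=[5, 57, 6] cursor@57
After 7 (delete_current): list=[5, 6] cursor@6
After 8 (insert_after(15)): list=[5, 6, 15] cursor@6

Answer: 5 6 15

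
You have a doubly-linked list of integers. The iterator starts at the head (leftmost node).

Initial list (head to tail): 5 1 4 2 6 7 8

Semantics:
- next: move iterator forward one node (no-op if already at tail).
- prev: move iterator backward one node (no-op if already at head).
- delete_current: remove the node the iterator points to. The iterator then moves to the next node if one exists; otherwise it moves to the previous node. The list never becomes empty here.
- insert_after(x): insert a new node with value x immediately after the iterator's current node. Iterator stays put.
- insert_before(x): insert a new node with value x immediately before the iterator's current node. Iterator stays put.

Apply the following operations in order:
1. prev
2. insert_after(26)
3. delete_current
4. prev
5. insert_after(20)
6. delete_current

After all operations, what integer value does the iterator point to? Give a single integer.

Answer: 20

Derivation:
After 1 (prev): list=[5, 1, 4, 2, 6, 7, 8] cursor@5
After 2 (insert_after(26)): list=[5, 26, 1, 4, 2, 6, 7, 8] cursor@5
After 3 (delete_current): list=[26, 1, 4, 2, 6, 7, 8] cursor@26
After 4 (prev): list=[26, 1, 4, 2, 6, 7, 8] cursor@26
After 5 (insert_after(20)): list=[26, 20, 1, 4, 2, 6, 7, 8] cursor@26
After 6 (delete_current): list=[20, 1, 4, 2, 6, 7, 8] cursor@20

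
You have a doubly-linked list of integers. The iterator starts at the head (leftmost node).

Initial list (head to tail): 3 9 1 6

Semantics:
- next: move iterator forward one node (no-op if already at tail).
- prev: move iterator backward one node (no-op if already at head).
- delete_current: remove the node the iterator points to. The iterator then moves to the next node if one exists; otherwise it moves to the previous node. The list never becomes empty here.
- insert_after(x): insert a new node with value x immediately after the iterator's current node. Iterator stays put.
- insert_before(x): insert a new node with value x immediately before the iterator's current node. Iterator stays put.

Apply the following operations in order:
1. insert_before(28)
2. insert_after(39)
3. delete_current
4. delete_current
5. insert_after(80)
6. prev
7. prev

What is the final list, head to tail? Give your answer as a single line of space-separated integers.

Answer: 28 9 80 1 6

Derivation:
After 1 (insert_before(28)): list=[28, 3, 9, 1, 6] cursor@3
After 2 (insert_after(39)): list=[28, 3, 39, 9, 1, 6] cursor@3
After 3 (delete_current): list=[28, 39, 9, 1, 6] cursor@39
After 4 (delete_current): list=[28, 9, 1, 6] cursor@9
After 5 (insert_after(80)): list=[28, 9, 80, 1, 6] cursor@9
After 6 (prev): list=[28, 9, 80, 1, 6] cursor@28
After 7 (prev): list=[28, 9, 80, 1, 6] cursor@28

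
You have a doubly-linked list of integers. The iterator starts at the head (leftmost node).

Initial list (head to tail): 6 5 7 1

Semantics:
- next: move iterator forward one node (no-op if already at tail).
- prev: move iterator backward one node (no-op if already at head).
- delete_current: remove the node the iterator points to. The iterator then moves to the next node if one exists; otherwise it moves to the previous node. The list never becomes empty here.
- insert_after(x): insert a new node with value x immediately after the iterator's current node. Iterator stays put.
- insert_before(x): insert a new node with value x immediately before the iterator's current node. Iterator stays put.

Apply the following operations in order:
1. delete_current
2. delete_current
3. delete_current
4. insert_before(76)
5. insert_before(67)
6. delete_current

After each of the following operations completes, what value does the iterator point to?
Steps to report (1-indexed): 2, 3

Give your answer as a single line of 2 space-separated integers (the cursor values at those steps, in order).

Answer: 7 1

Derivation:
After 1 (delete_current): list=[5, 7, 1] cursor@5
After 2 (delete_current): list=[7, 1] cursor@7
After 3 (delete_current): list=[1] cursor@1
After 4 (insert_before(76)): list=[76, 1] cursor@1
After 5 (insert_before(67)): list=[76, 67, 1] cursor@1
After 6 (delete_current): list=[76, 67] cursor@67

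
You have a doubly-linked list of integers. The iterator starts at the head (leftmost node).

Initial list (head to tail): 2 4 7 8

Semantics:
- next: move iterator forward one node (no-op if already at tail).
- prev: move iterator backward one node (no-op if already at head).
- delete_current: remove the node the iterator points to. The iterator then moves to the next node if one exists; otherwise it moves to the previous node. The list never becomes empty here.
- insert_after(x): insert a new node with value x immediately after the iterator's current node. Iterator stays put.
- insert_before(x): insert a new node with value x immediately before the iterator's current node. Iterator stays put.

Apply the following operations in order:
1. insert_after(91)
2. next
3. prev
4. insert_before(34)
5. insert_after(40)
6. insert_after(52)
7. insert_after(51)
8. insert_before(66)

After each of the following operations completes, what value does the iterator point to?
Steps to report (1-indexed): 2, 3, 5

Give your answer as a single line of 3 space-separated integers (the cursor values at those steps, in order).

After 1 (insert_after(91)): list=[2, 91, 4, 7, 8] cursor@2
After 2 (next): list=[2, 91, 4, 7, 8] cursor@91
After 3 (prev): list=[2, 91, 4, 7, 8] cursor@2
After 4 (insert_before(34)): list=[34, 2, 91, 4, 7, 8] cursor@2
After 5 (insert_after(40)): list=[34, 2, 40, 91, 4, 7, 8] cursor@2
After 6 (insert_after(52)): list=[34, 2, 52, 40, 91, 4, 7, 8] cursor@2
After 7 (insert_after(51)): list=[34, 2, 51, 52, 40, 91, 4, 7, 8] cursor@2
After 8 (insert_before(66)): list=[34, 66, 2, 51, 52, 40, 91, 4, 7, 8] cursor@2

Answer: 91 2 2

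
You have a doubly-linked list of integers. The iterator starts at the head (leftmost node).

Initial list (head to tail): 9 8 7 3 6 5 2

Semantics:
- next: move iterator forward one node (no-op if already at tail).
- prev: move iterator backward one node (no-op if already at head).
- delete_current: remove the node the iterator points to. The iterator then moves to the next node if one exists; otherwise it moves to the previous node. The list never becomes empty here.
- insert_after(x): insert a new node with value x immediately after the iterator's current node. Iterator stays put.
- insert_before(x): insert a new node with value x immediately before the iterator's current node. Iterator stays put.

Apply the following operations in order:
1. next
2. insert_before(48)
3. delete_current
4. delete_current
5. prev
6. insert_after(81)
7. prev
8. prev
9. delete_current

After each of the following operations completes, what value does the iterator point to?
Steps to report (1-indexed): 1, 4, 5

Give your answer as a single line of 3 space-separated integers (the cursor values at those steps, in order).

After 1 (next): list=[9, 8, 7, 3, 6, 5, 2] cursor@8
After 2 (insert_before(48)): list=[9, 48, 8, 7, 3, 6, 5, 2] cursor@8
After 3 (delete_current): list=[9, 48, 7, 3, 6, 5, 2] cursor@7
After 4 (delete_current): list=[9, 48, 3, 6, 5, 2] cursor@3
After 5 (prev): list=[9, 48, 3, 6, 5, 2] cursor@48
After 6 (insert_after(81)): list=[9, 48, 81, 3, 6, 5, 2] cursor@48
After 7 (prev): list=[9, 48, 81, 3, 6, 5, 2] cursor@9
After 8 (prev): list=[9, 48, 81, 3, 6, 5, 2] cursor@9
After 9 (delete_current): list=[48, 81, 3, 6, 5, 2] cursor@48

Answer: 8 3 48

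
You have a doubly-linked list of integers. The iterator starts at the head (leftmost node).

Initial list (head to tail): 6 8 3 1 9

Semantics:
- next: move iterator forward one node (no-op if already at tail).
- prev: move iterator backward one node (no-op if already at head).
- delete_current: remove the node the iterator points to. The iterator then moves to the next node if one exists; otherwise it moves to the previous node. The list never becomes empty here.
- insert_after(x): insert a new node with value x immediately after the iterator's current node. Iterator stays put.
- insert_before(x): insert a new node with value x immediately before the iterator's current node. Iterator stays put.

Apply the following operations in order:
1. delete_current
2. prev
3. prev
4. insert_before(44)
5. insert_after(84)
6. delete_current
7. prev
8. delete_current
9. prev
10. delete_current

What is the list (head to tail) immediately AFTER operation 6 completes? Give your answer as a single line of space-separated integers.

After 1 (delete_current): list=[8, 3, 1, 9] cursor@8
After 2 (prev): list=[8, 3, 1, 9] cursor@8
After 3 (prev): list=[8, 3, 1, 9] cursor@8
After 4 (insert_before(44)): list=[44, 8, 3, 1, 9] cursor@8
After 5 (insert_after(84)): list=[44, 8, 84, 3, 1, 9] cursor@8
After 6 (delete_current): list=[44, 84, 3, 1, 9] cursor@84

Answer: 44 84 3 1 9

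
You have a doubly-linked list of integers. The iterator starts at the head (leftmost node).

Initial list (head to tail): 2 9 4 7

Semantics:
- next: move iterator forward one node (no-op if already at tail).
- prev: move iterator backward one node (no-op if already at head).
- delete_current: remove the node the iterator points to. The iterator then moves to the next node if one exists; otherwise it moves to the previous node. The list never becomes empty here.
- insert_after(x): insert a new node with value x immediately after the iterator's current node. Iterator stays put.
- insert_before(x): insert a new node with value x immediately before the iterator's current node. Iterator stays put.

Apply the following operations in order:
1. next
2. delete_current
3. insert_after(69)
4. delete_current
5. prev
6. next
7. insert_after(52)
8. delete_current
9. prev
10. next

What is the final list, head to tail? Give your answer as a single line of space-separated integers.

After 1 (next): list=[2, 9, 4, 7] cursor@9
After 2 (delete_current): list=[2, 4, 7] cursor@4
After 3 (insert_after(69)): list=[2, 4, 69, 7] cursor@4
After 4 (delete_current): list=[2, 69, 7] cursor@69
After 5 (prev): list=[2, 69, 7] cursor@2
After 6 (next): list=[2, 69, 7] cursor@69
After 7 (insert_after(52)): list=[2, 69, 52, 7] cursor@69
After 8 (delete_current): list=[2, 52, 7] cursor@52
After 9 (prev): list=[2, 52, 7] cursor@2
After 10 (next): list=[2, 52, 7] cursor@52

Answer: 2 52 7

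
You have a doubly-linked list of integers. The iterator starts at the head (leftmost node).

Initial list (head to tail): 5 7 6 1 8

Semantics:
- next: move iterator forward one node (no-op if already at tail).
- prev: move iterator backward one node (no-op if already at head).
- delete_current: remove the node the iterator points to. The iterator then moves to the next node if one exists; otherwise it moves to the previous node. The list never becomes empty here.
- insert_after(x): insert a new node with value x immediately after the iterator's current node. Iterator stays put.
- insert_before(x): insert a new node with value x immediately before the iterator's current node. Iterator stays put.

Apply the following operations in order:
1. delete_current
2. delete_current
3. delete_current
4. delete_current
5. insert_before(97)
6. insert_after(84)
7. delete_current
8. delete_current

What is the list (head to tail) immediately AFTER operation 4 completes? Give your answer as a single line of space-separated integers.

Answer: 8

Derivation:
After 1 (delete_current): list=[7, 6, 1, 8] cursor@7
After 2 (delete_current): list=[6, 1, 8] cursor@6
After 3 (delete_current): list=[1, 8] cursor@1
After 4 (delete_current): list=[8] cursor@8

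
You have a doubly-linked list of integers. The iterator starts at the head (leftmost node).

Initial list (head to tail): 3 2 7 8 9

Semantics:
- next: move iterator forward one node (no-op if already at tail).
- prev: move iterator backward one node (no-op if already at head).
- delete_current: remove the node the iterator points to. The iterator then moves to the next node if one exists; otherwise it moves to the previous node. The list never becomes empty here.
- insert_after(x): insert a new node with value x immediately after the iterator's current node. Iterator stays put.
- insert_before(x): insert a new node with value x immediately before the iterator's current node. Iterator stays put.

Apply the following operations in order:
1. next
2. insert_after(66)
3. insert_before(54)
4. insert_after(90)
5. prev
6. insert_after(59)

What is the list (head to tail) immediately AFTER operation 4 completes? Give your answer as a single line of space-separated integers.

Answer: 3 54 2 90 66 7 8 9

Derivation:
After 1 (next): list=[3, 2, 7, 8, 9] cursor@2
After 2 (insert_after(66)): list=[3, 2, 66, 7, 8, 9] cursor@2
After 3 (insert_before(54)): list=[3, 54, 2, 66, 7, 8, 9] cursor@2
After 4 (insert_after(90)): list=[3, 54, 2, 90, 66, 7, 8, 9] cursor@2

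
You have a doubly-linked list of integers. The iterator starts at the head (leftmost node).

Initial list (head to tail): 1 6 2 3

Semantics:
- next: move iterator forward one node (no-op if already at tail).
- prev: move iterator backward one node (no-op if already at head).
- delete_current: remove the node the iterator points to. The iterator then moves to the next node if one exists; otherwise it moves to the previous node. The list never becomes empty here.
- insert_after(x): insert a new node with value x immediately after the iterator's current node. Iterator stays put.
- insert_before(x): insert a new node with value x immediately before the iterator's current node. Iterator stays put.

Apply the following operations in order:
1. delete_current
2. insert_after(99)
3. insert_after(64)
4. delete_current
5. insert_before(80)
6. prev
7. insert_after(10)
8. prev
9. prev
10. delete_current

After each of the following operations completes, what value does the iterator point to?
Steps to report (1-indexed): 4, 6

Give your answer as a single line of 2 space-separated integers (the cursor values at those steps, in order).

After 1 (delete_current): list=[6, 2, 3] cursor@6
After 2 (insert_after(99)): list=[6, 99, 2, 3] cursor@6
After 3 (insert_after(64)): list=[6, 64, 99, 2, 3] cursor@6
After 4 (delete_current): list=[64, 99, 2, 3] cursor@64
After 5 (insert_before(80)): list=[80, 64, 99, 2, 3] cursor@64
After 6 (prev): list=[80, 64, 99, 2, 3] cursor@80
After 7 (insert_after(10)): list=[80, 10, 64, 99, 2, 3] cursor@80
After 8 (prev): list=[80, 10, 64, 99, 2, 3] cursor@80
After 9 (prev): list=[80, 10, 64, 99, 2, 3] cursor@80
After 10 (delete_current): list=[10, 64, 99, 2, 3] cursor@10

Answer: 64 80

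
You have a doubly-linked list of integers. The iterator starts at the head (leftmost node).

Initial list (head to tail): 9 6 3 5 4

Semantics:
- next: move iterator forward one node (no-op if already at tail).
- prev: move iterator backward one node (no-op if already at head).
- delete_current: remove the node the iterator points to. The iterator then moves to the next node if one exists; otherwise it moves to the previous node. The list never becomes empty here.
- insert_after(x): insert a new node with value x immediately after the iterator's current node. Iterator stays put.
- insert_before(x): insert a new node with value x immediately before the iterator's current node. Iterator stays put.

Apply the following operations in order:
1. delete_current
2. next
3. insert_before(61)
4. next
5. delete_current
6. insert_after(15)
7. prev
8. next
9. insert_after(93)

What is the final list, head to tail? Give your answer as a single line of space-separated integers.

Answer: 6 61 3 4 93 15

Derivation:
After 1 (delete_current): list=[6, 3, 5, 4] cursor@6
After 2 (next): list=[6, 3, 5, 4] cursor@3
After 3 (insert_before(61)): list=[6, 61, 3, 5, 4] cursor@3
After 4 (next): list=[6, 61, 3, 5, 4] cursor@5
After 5 (delete_current): list=[6, 61, 3, 4] cursor@4
After 6 (insert_after(15)): list=[6, 61, 3, 4, 15] cursor@4
After 7 (prev): list=[6, 61, 3, 4, 15] cursor@3
After 8 (next): list=[6, 61, 3, 4, 15] cursor@4
After 9 (insert_after(93)): list=[6, 61, 3, 4, 93, 15] cursor@4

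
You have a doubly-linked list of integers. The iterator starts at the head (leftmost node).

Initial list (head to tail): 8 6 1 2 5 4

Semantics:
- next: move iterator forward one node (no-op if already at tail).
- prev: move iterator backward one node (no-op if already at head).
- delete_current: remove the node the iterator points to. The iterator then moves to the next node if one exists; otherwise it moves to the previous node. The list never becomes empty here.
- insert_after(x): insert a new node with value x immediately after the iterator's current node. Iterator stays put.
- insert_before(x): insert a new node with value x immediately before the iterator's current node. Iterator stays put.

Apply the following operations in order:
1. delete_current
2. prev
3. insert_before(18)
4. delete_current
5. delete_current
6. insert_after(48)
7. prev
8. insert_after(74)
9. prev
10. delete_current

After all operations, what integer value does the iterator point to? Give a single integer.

Answer: 74

Derivation:
After 1 (delete_current): list=[6, 1, 2, 5, 4] cursor@6
After 2 (prev): list=[6, 1, 2, 5, 4] cursor@6
After 3 (insert_before(18)): list=[18, 6, 1, 2, 5, 4] cursor@6
After 4 (delete_current): list=[18, 1, 2, 5, 4] cursor@1
After 5 (delete_current): list=[18, 2, 5, 4] cursor@2
After 6 (insert_after(48)): list=[18, 2, 48, 5, 4] cursor@2
After 7 (prev): list=[18, 2, 48, 5, 4] cursor@18
After 8 (insert_after(74)): list=[18, 74, 2, 48, 5, 4] cursor@18
After 9 (prev): list=[18, 74, 2, 48, 5, 4] cursor@18
After 10 (delete_current): list=[74, 2, 48, 5, 4] cursor@74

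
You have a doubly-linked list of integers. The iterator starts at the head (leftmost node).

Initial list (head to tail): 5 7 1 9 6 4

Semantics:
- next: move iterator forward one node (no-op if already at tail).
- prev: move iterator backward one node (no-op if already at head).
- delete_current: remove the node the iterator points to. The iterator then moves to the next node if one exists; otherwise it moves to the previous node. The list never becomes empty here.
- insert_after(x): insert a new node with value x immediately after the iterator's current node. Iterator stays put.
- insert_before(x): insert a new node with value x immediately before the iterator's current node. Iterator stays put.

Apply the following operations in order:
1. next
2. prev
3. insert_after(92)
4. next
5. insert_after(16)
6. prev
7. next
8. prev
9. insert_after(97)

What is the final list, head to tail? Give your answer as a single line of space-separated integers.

Answer: 5 97 92 16 7 1 9 6 4

Derivation:
After 1 (next): list=[5, 7, 1, 9, 6, 4] cursor@7
After 2 (prev): list=[5, 7, 1, 9, 6, 4] cursor@5
After 3 (insert_after(92)): list=[5, 92, 7, 1, 9, 6, 4] cursor@5
After 4 (next): list=[5, 92, 7, 1, 9, 6, 4] cursor@92
After 5 (insert_after(16)): list=[5, 92, 16, 7, 1, 9, 6, 4] cursor@92
After 6 (prev): list=[5, 92, 16, 7, 1, 9, 6, 4] cursor@5
After 7 (next): list=[5, 92, 16, 7, 1, 9, 6, 4] cursor@92
After 8 (prev): list=[5, 92, 16, 7, 1, 9, 6, 4] cursor@5
After 9 (insert_after(97)): list=[5, 97, 92, 16, 7, 1, 9, 6, 4] cursor@5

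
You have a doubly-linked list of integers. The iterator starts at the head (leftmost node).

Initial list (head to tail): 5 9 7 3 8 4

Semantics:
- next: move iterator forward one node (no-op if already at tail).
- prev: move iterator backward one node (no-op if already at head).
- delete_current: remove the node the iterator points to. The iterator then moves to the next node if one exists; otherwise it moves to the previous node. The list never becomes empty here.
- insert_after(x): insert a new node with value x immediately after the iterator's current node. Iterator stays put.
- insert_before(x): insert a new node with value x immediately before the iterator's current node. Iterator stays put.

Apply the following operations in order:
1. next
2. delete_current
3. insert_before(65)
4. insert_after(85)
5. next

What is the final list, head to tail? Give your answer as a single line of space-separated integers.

After 1 (next): list=[5, 9, 7, 3, 8, 4] cursor@9
After 2 (delete_current): list=[5, 7, 3, 8, 4] cursor@7
After 3 (insert_before(65)): list=[5, 65, 7, 3, 8, 4] cursor@7
After 4 (insert_after(85)): list=[5, 65, 7, 85, 3, 8, 4] cursor@7
After 5 (next): list=[5, 65, 7, 85, 3, 8, 4] cursor@85

Answer: 5 65 7 85 3 8 4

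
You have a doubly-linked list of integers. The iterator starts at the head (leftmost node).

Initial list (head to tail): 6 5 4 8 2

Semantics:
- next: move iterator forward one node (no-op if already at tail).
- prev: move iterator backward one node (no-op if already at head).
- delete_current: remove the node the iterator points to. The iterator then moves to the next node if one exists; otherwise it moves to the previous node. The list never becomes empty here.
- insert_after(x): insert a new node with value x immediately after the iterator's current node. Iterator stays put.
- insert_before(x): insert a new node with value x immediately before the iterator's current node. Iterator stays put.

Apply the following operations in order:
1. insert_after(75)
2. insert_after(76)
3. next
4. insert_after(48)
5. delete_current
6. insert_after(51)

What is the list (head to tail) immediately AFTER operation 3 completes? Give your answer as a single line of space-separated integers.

Answer: 6 76 75 5 4 8 2

Derivation:
After 1 (insert_after(75)): list=[6, 75, 5, 4, 8, 2] cursor@6
After 2 (insert_after(76)): list=[6, 76, 75, 5, 4, 8, 2] cursor@6
After 3 (next): list=[6, 76, 75, 5, 4, 8, 2] cursor@76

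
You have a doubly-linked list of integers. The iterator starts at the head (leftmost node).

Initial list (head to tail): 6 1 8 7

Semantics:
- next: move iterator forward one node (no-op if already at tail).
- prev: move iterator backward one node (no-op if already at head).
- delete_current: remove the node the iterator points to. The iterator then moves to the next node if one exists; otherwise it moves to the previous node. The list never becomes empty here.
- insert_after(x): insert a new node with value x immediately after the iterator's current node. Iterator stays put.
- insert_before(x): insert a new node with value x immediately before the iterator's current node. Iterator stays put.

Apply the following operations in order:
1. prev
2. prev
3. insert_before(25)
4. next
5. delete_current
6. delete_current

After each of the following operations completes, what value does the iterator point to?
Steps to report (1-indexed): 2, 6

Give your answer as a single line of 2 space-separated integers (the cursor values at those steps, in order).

Answer: 6 7

Derivation:
After 1 (prev): list=[6, 1, 8, 7] cursor@6
After 2 (prev): list=[6, 1, 8, 7] cursor@6
After 3 (insert_before(25)): list=[25, 6, 1, 8, 7] cursor@6
After 4 (next): list=[25, 6, 1, 8, 7] cursor@1
After 5 (delete_current): list=[25, 6, 8, 7] cursor@8
After 6 (delete_current): list=[25, 6, 7] cursor@7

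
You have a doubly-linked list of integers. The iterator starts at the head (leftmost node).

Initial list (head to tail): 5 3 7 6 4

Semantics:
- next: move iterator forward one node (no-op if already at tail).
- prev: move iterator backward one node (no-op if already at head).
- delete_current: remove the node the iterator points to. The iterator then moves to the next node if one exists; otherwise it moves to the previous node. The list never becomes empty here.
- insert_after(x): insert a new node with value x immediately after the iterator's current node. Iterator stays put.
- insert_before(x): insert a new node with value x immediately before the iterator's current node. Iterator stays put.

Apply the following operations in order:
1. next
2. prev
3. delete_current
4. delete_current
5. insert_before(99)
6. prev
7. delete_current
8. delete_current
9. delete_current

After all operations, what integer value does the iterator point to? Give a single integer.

After 1 (next): list=[5, 3, 7, 6, 4] cursor@3
After 2 (prev): list=[5, 3, 7, 6, 4] cursor@5
After 3 (delete_current): list=[3, 7, 6, 4] cursor@3
After 4 (delete_current): list=[7, 6, 4] cursor@7
After 5 (insert_before(99)): list=[99, 7, 6, 4] cursor@7
After 6 (prev): list=[99, 7, 6, 4] cursor@99
After 7 (delete_current): list=[7, 6, 4] cursor@7
After 8 (delete_current): list=[6, 4] cursor@6
After 9 (delete_current): list=[4] cursor@4

Answer: 4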